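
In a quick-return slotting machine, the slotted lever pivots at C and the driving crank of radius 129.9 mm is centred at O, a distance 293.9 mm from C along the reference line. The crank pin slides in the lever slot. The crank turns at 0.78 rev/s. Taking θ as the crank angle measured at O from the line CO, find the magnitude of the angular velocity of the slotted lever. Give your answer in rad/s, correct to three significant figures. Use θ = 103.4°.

0.460

ω = 4.901 rad/s (from 0.78 rev/s).
Crank pin A relative to C: A = (d + r cosθ, r sinθ); lever angle φ = atan2(r sinθ, d + r cosθ).
Differentiating tanφ: φ̇ = rω(d cosθ + r)/(d² + r² + 2dr cosθ).
d² + r² + 2dr cosθ = |CA|² = 0.0855561 m²;  d cosθ + r = +0.061789 m.
|ω_lever| = |0.1299·4.901·+0.061789| / 0.0855561 = 0.45978 rad/s.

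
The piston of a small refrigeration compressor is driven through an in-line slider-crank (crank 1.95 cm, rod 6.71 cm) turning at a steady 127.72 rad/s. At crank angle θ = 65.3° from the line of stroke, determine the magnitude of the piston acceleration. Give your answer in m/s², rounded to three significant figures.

71.8

ω = 127.7 rad/s
x(θ) = r cosθ + √(L² − r² sin²θ); with ω constant, a = ω²·d²x/dθ².
d²x/dθ² = −r cosθ − r²(cos2θ)/√u − r⁴ sin²2θ/(4u^{3/2}),  u = L² − r² sin²θ = 0.00418856 m².
Substituting r = 0.0195 m, L = 0.0671 m, θ = 65.3°: d²x/dθ² = -0.0044017 m.
a = ω²·d²x/dθ² = (127.7)²·(-0.0044017) = -71.803 m/s²;  |a| = 71.803 m/s².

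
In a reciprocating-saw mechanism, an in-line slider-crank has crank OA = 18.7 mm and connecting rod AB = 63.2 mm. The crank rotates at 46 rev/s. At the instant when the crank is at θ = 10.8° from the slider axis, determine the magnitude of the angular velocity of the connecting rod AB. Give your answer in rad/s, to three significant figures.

84.1

ω = 289 rad/s (converted from 46 rev/s).
The rod makes angle φ with the slider axis where L sinφ = r sinθ; differentiating, L cosφ·φ̇ = r ω cosθ.
L cosφ = √(L² − r² sin²θ) = 0.063103 m.
|ω_rod| = r ω |cosθ| / √(L² − r² sin²θ) = 0.0187·289·0.98229/0.063103 = 84.134 rad/s.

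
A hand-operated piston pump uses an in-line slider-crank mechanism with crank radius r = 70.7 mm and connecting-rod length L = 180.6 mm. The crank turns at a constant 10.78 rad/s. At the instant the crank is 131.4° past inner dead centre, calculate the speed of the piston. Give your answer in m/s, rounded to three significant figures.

ω = 10.78 rad/s
For an in-line slider-crank, x = r cosθ + √(L² − r² sin²θ), so v = −rω sinθ·[1 + r cosθ/√(L² − r² sin²θ)].
With r = 0.0707 m, L = 0.1806 m, θ = 131.4°: √(L² − r² sin²θ) = 0.17264 m.
v = −0.0707·10.78·0.75011·[1 + 0.0707·-0.66131/0.17264] = -0.41686 m/s.
|v| = 0.41686 m/s.

0.417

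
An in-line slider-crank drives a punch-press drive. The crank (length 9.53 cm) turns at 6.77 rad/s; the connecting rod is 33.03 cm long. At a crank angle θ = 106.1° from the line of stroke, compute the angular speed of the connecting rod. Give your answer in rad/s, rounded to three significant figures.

0.564

ω = 6.77 rad/s
The rod makes angle φ with the slider axis where L sinφ = r sinθ; differentiating, L cosφ·φ̇ = r ω cosθ.
L cosφ = √(L² − r² sin²θ) = 0.31736 m.
|ω_rod| = r ω |cosθ| / √(L² − r² sin²θ) = 0.0953·6.77·0.27731/0.31736 = 0.56378 rad/s.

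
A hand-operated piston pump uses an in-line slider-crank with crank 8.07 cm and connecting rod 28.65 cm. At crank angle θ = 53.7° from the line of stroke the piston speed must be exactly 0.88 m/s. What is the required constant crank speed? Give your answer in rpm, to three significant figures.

110

For an in-line slider-crank, |v_piston| = rω|sinθ|·[1 + r cosθ/√(L² − r² sin²θ)].
With r = 0.0807 m, L = 0.2865 m, θ = 53.7°: the bracketed kinematic factor |dx/dθ| = 0.076175 m.
ω = v/|dx/dθ| = 0.88/0.076175 = 11.552 rad/s.
N = 60ω/(2π) = 110.32 rpm.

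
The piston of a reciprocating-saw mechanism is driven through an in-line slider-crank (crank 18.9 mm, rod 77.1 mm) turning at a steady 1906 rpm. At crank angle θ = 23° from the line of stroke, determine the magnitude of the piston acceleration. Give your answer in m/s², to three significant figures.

823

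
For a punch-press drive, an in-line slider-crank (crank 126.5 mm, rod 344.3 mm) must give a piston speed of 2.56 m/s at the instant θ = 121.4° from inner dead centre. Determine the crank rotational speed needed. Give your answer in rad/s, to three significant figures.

For an in-line slider-crank, |v_piston| = rω|sinθ|·[1 + r cosθ/√(L² − r² sin²θ)].
With r = 0.1265 m, L = 0.3443 m, θ = 121.4°: the bracketed kinematic factor |dx/dθ| = 0.086207 m.
ω = v/|dx/dθ| = 2.56/0.086207 = 29.696 rad/s.

29.7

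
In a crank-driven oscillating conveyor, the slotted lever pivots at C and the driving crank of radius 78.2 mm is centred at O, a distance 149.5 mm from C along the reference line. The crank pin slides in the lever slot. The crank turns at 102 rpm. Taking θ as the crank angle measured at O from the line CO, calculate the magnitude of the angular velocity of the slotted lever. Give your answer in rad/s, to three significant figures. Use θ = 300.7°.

3.19

ω = 10.68 rad/s (from 102 rpm).
Crank pin A relative to C: A = (d + r cosθ, r sinθ); lever angle φ = atan2(r sinθ, d + r cosθ).
Differentiating tanφ: φ̇ = rω(d cosθ + r)/(d² + r² + 2dr cosθ).
d² + r² + 2dr cosθ = |CA|² = 0.0404029 m²;  d cosθ + r = +0.15453 m.
|ω_lever| = |0.0782·10.68·+0.15453| / 0.0404029 = 3.1947 rad/s.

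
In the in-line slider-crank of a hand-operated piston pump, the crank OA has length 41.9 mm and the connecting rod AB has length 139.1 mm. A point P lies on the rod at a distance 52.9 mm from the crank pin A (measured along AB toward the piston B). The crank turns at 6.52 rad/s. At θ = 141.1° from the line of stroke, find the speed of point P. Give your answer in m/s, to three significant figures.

ω = 6.52 rad/s.  Crank-pin speed |V_A| = rω = 0.27319 m/s, perpendicular to OA.
Rod angle: sinφ = −(r/L) sinθ ⇒ φ = -10.904°; ω_rod = −rω cosθ/√(L²−r²sin²θ) = +1.5565 rad/s.
V_P = V_A + ω_rod × AP, with AP = 0.0529 m along the rod.
Components: V_Px = −rω sinθ − a·ω_rod·sinφ = -0.15598 m/s;  V_Py = rω cosθ + a·ω_rod·cosφ = -0.13175 m/s.
|V_P| = √(V_Px² + V_Py²) = 0.20417 m/s.

0.204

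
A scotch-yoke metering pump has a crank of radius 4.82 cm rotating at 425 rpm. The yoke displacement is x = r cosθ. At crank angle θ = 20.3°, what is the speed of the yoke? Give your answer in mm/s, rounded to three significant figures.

ω = 44.51 rad/s (from 425 rpm).
x = r cosθ ⇒ ẋ = −rω sinθ.
|v| = rω|sinθ| = 0.0482·44.51·|sin 20.3°| = 0.74424 m/s = 744.24 mm/s.

744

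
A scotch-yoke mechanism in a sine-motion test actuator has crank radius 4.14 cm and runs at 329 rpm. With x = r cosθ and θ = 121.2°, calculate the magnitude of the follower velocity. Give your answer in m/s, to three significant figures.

1.22

ω = 34.45 rad/s (from 329 rpm).
x = r cosθ ⇒ ẋ = −rω sinθ.
|v| = rω|sinθ| = 0.0414·34.45·|sin 121.2°| = 1.22 m/s.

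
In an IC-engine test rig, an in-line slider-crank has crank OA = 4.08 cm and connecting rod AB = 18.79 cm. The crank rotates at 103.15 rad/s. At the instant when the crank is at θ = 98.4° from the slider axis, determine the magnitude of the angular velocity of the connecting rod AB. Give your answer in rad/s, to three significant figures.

3.35

ω = 103.2 rad/s
The rod makes angle φ with the slider axis where L sinφ = r sinθ; differentiating, L cosφ·φ̇ = r ω cosθ.
L cosφ = √(L² − r² sin²θ) = 0.18351 m.
|ω_rod| = r ω |cosθ| / √(L² − r² sin²θ) = 0.0408·103.2·0.14608/0.18351 = 3.3501 rad/s.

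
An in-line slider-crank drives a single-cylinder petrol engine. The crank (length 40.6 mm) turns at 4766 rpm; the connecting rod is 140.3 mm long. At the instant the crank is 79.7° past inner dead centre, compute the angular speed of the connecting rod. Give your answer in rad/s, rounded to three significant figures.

26.9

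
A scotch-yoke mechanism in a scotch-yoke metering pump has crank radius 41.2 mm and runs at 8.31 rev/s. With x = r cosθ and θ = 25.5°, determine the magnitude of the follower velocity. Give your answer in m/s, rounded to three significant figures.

0.926

ω = 52.21 rad/s (from 8.31 rev/s).
x = r cosθ ⇒ ẋ = −rω sinθ.
|v| = rω|sinθ| = 0.0412·52.21·|sin 25.5°| = 0.92611 m/s.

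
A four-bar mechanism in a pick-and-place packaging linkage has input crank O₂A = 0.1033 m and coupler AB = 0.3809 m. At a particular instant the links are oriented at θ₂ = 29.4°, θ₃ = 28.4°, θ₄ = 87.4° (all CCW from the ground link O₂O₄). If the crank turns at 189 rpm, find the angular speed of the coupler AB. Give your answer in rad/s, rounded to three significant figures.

ω₂ = 19.79 rad/s (from 189 rpm).
Differentiating the loop-closure r₂e^{iθ₂}+r₃e^{iθ₃}=r₁+r₄e^{iθ₄} gives r₂ω₂e^{iθ₂}+r₃ω₃e^{iθ₃}=r₄ω₄e^{iθ₄}.
Eliminating the other unknown: ω₃ = r₂ω₂ sin(θ₄−θ₂) / [r₃ sin(θ₃−θ₄)].
Numerator sine = +0.84805; denominator sine = -0.85717.
Result = 0.1033·19.79·(+0.84805) / (0.3809·(-0.85717)) = -5.3105 rad/s; magnitude 5.3105 rad/s.

5.31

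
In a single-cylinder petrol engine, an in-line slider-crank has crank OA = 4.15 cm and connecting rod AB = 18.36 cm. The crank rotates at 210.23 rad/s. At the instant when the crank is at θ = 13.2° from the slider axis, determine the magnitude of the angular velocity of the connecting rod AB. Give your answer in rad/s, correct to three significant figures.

46.3

ω = 210.2 rad/s
The rod makes angle φ with the slider axis where L sinφ = r sinθ; differentiating, L cosφ·φ̇ = r ω cosθ.
L cosφ = √(L² − r² sin²θ) = 0.18336 m.
|ω_rod| = r ω |cosθ| / √(L² − r² sin²θ) = 0.0415·210.2·0.97358/0.18336 = 46.326 rad/s.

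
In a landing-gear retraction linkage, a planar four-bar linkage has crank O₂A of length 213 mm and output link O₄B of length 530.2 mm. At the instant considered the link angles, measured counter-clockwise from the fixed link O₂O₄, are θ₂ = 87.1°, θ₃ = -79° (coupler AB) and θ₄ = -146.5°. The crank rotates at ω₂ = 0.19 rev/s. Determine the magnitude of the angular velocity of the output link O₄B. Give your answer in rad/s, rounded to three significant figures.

0.125

ω₂ = 1.194 rad/s (from 0.19 rev/s).
Differentiating the loop-closure r₂e^{iθ₂}+r₃e^{iθ₃}=r₁+r₄e^{iθ₄} gives r₂ω₂e^{iθ₂}+r₃ω₃e^{iθ₃}=r₄ω₄e^{iθ₄}.
Eliminating the other unknown: ω₄ = r₂ω₂ sin(θ₂−θ₃) / [r₄ sin(θ₄−θ₃)].
Numerator sine = +0.24023; denominator sine = -0.92388.
Result = 0.213·1.194·(+0.24023) / (0.5302·(-0.92388)) = -0.1247 rad/s; magnitude 0.1247 rad/s.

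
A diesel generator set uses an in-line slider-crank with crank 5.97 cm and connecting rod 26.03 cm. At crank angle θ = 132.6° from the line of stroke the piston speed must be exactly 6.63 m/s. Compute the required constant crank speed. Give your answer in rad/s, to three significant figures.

179

For an in-line slider-crank, |v_piston| = rω|sinθ|·[1 + r cosθ/√(L² − r² sin²θ)].
With r = 0.0597 m, L = 0.2603 m, θ = 132.6°: the bracketed kinematic factor |dx/dθ| = 0.037024 m.
ω = v/|dx/dθ| = 6.63/0.037024 = 179.08 rad/s.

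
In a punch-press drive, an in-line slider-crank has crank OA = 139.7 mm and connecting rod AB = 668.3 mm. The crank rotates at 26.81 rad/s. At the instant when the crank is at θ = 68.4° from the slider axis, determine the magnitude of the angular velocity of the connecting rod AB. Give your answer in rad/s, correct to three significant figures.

2.10

ω = 26.81 rad/s
The rod makes angle φ with the slider axis where L sinφ = r sinθ; differentiating, L cosφ·φ̇ = r ω cosθ.
L cosφ = √(L² − r² sin²θ) = 0.65556 m.
|ω_rod| = r ω |cosθ| / √(L² − r² sin²θ) = 0.1397·26.81·0.36812/0.65556 = 2.1032 rad/s.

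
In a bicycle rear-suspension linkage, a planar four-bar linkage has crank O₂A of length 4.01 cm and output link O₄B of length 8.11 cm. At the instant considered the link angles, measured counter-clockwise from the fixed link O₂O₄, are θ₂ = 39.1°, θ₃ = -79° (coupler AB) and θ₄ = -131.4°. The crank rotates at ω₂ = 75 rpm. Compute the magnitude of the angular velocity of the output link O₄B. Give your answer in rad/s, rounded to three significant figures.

4.32

ω₂ = 7.854 rad/s (from 75 rpm).
Differentiating the loop-closure r₂e^{iθ₂}+r₃e^{iθ₃}=r₁+r₄e^{iθ₄} gives r₂ω₂e^{iθ₂}+r₃ω₃e^{iθ₃}=r₄ω₄e^{iθ₄}.
Eliminating the other unknown: ω₄ = r₂ω₂ sin(θ₂−θ₃) / [r₄ sin(θ₄−θ₃)].
Numerator sine = +0.88213; denominator sine = -0.79229.
Result = 0.0401·7.854·(+0.88213) / (0.0811·(-0.79229)) = -4.3237 rad/s; magnitude 4.3237 rad/s.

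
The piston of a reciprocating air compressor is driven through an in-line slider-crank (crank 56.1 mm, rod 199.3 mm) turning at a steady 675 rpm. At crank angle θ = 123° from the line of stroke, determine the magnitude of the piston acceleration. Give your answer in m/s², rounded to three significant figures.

ω = 2π·675/60 = 70.69 rad/s
x(θ) = r cosθ + √(L² − r² sin²θ); with ω constant, a = ω²·d²x/dθ².
d²x/dθ² = −r cosθ − r²(cos2θ)/√u − r⁴ sin²2θ/(4u^{3/2}),  u = L² − r² sin²θ = 0.0375068 m².
Substituting r = 0.0561 m, L = 0.1993 m, θ = 123°: d²x/dθ² = +0.036879 m.
a = ω²·d²x/dθ² = (70.69)²·(+0.036879) = +184.27 m/s²;  |a| = 184.27 m/s².

184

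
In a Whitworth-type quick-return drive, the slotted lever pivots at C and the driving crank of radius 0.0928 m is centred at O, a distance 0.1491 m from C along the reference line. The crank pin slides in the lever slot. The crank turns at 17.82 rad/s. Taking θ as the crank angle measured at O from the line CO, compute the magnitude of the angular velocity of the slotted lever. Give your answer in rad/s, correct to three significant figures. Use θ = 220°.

3.67

ω = 17.82 rad/s
Crank pin A relative to C: A = (d + r cosθ, r sinθ); lever angle φ = atan2(r sinθ, d + r cosθ).
Differentiating tanφ: φ̇ = rω(d cosθ + r)/(d² + r² + 2dr cosθ).
d² + r² + 2dr cosθ = |CA|² = 0.00964393 m²;  d cosθ + r = -0.021417 m.
|ω_lever| = |0.0928·17.82·-0.021417| / 0.00964393 = 3.6725 rad/s.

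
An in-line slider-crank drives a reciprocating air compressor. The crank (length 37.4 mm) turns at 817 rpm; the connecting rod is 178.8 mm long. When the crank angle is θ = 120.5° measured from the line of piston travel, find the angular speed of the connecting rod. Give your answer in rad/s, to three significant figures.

ω = 85.56 rad/s (converted from 817 rpm).
The rod makes angle φ with the slider axis where L sinφ = r sinθ; differentiating, L cosφ·φ̇ = r ω cosθ.
L cosφ = √(L² − r² sin²θ) = 0.17587 m.
|ω_rod| = r ω |cosθ| / √(L² − r² sin²θ) = 0.0374·85.56·0.50754/0.17587 = 9.2341 rad/s.

9.23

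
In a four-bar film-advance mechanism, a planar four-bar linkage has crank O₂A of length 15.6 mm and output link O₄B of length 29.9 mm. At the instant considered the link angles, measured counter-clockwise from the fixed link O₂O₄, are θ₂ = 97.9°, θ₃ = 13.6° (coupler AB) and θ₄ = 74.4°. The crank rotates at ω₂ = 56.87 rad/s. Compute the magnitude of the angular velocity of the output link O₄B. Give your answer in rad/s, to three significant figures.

33.8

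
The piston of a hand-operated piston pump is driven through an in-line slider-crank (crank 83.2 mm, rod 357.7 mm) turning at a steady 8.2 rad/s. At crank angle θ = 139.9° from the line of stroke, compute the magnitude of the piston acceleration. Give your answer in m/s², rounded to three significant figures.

4.04

ω = 8.2 rad/s
x(θ) = r cosθ + √(L² − r² sin²θ); with ω constant, a = ω²·d²x/dθ².
d²x/dθ² = −r cosθ − r²(cos2θ)/√u − r⁴ sin²2θ/(4u^{3/2}),  u = L² − r² sin²θ = 0.125077 m².
Substituting r = 0.0832 m, L = 0.3577 m, θ = 139.9°: d²x/dθ² = +0.060047 m.
a = ω²·d²x/dθ² = (8.2)²·(+0.060047) = +4.0376 m/s²;  |a| = 4.0376 m/s².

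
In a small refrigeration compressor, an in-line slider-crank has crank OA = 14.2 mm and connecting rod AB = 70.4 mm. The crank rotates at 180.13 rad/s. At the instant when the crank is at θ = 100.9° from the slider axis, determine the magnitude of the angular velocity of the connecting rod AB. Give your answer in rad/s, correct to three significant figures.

7.01

ω = 180.1 rad/s
The rod makes angle φ with the slider axis where L sinφ = r sinθ; differentiating, L cosφ·φ̇ = r ω cosθ.
L cosφ = √(L² − r² sin²θ) = 0.069005 m.
|ω_rod| = r ω |cosθ| / √(L² − r² sin²θ) = 0.0142·180.1·0.18910/0.069005 = 7.0093 rad/s.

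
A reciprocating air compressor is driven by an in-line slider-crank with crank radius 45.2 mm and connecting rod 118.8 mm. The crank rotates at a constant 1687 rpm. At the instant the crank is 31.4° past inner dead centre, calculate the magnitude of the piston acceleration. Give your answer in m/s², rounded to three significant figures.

ω = 2π·1687/60 = 176.7 rad/s
x(θ) = r cosθ + √(L² − r² sin²θ); with ω constant, a = ω²·d²x/dθ².
d²x/dθ² = −r cosθ − r²(cos2θ)/√u − r⁴ sin²2θ/(4u^{3/2}),  u = L² − r² sin²θ = 0.0135589 m².
Substituting r = 0.0452 m, L = 0.1188 m, θ = 31.4°: d²x/dθ² = -0.047123 m.
a = ω²·d²x/dθ² = (176.7)²·(-0.047123) = -1470.7 m/s²;  |a| = 1470.7 m/s².

1470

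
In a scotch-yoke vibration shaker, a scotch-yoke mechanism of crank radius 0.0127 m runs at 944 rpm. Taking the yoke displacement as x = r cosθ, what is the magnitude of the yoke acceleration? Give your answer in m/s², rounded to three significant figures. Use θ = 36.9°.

99.2

ω = 98.86 rad/s (from 944 rpm).
x = r cosθ ⇒ ẍ = −rω² cosθ (ω constant).
|a| = rω²|cosθ| = 0.0127·(98.86)²·|cos 36.9°| = 99.248 m/s².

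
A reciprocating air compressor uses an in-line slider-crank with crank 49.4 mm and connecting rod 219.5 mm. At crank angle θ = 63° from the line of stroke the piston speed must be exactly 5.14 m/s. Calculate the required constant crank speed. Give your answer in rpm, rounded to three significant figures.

For an in-line slider-crank, |v_piston| = rω|sinθ|·[1 + r cosθ/√(L² − r² sin²θ)].
With r = 0.0494 m, L = 0.2195 m, θ = 63°: the bracketed kinematic factor |dx/dθ| = 0.048606 m.
ω = v/|dx/dθ| = 5.14/0.048606 = 105.75 rad/s.
N = 60ω/(2π) = 1009.8 rpm.

1010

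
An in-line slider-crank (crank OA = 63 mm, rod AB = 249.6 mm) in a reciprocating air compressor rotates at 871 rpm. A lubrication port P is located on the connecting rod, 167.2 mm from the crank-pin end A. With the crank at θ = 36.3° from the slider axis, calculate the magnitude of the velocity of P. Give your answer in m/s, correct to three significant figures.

4.16

ω = 91.21 rad/s.  Crank-pin speed |V_A| = rω = 5.7463 m/s, perpendicular to OA.
Rod angle: sinφ = −(r/L) sinθ ⇒ φ = -8.594°; ω_rod = −rω cosθ/√(L²−r²sin²θ) = -18.765 rad/s.
V_P = V_A + ω_rod × AP, with AP = 0.1672 m along the rod.
Components: V_Px = −rω sinθ − a·ω_rod·sinφ = -3.8707 m/s;  V_Py = rω cosθ + a·ω_rod·cosφ = +1.5289 m/s.
|V_P| = √(V_Px² + V_Py²) = 4.1617 m/s.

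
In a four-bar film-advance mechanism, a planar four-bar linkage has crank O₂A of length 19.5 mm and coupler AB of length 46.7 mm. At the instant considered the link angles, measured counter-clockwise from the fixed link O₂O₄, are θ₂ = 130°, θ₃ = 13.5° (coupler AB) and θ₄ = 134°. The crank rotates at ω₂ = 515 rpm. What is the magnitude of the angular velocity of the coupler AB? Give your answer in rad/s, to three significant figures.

1.82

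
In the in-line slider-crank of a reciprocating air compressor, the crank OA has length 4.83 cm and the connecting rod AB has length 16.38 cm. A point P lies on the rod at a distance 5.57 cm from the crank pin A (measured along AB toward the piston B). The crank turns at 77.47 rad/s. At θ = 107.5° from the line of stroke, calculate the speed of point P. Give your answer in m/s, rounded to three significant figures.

ω = 77.47 rad/s.  Crank-pin speed |V_A| = rω = 3.7418 m/s, perpendicular to OA.
Rod angle: sinφ = −(r/L) sinθ ⇒ φ = -16.333°; ω_rod = −rω cosθ/√(L²−r²sin²θ) = +7.1581 rad/s.
V_P = V_A + ω_rod × AP, with AP = 0.0557 m along the rod.
Components: V_Px = −rω sinθ − a·ω_rod·sinφ = -3.4565 m/s;  V_Py = rω cosθ + a·ω_rod·cosφ = -0.74256 m/s.
|V_P| = √(V_Px² + V_Py²) = 3.5354 m/s.

3.54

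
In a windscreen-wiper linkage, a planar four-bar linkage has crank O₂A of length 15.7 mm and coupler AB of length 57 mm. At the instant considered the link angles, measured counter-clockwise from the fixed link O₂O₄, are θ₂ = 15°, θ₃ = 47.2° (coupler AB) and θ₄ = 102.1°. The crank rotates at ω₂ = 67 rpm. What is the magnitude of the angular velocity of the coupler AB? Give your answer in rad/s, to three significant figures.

ω₂ = 7.016 rad/s (from 67 rpm).
Differentiating the loop-closure r₂e^{iθ₂}+r₃e^{iθ₃}=r₁+r₄e^{iθ₄} gives r₂ω₂e^{iθ₂}+r₃ω₃e^{iθ₃}=r₄ω₄e^{iθ₄}.
Eliminating the other unknown: ω₃ = r₂ω₂ sin(θ₄−θ₂) / [r₃ sin(θ₃−θ₄)].
Numerator sine = +0.99872; denominator sine = -0.81815.
Result = 0.0157·7.016·(+0.99872) / (0.057·(-0.81815)) = -2.3591 rad/s; magnitude 2.3591 rad/s.

2.36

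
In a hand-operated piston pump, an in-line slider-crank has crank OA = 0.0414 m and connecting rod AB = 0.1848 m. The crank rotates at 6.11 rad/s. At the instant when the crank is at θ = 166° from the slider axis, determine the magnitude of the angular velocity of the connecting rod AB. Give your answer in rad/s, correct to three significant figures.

ω = 6.11 rad/s
The rod makes angle φ with the slider axis where L sinφ = r sinθ; differentiating, L cosφ·φ̇ = r ω cosθ.
L cosφ = √(L² − r² sin²θ) = 0.18453 m.
|ω_rod| = r ω |cosθ| / √(L² − r² sin²θ) = 0.0414·6.11·0.97030/0.18453 = 1.3301 rad/s.

1.33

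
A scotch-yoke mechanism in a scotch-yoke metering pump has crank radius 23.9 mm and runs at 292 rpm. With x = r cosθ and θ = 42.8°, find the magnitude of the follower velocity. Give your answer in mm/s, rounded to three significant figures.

ω = 30.58 rad/s (from 292 rpm).
x = r cosθ ⇒ ẋ = −rω sinθ.
|v| = rω|sinθ| = 0.0239·30.58·|sin 42.8°| = 0.49655 m/s = 496.55 mm/s.

497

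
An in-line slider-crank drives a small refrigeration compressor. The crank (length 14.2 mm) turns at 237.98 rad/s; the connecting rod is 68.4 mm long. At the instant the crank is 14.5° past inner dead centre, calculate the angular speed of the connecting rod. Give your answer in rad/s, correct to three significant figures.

47.9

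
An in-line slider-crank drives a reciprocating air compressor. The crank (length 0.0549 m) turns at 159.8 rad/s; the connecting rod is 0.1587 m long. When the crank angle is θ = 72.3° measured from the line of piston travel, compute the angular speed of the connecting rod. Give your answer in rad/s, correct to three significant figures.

ω = 159.8 rad/s
The rod makes angle φ with the slider axis where L sinφ = r sinθ; differentiating, L cosφ·φ̇ = r ω cosθ.
L cosφ = √(L² − r² sin²θ) = 0.14983 m.
|ω_rod| = r ω |cosθ| / √(L² − r² sin²θ) = 0.0549·159.8·0.30403/0.14983 = 17.802 rad/s.

17.8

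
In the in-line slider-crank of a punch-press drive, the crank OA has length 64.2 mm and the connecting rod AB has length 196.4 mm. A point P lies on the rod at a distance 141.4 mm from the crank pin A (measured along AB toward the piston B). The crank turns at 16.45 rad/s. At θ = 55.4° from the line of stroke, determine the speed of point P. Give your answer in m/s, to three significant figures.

1.00

ω = 16.45 rad/s.  Crank-pin speed |V_A| = rω = 1.0561 m/s, perpendicular to OA.
Rod angle: sinφ = −(r/L) sinθ ⇒ φ = -15.609°; ω_rod = −rω cosθ/√(L²−r²sin²θ) = -3.1704 rad/s.
V_P = V_A + ω_rod × AP, with AP = 0.1414 m along the rod.
Components: V_Px = −rω sinθ − a·ω_rod·sinφ = -0.98993 m/s;  V_Py = rω cosθ + a·ω_rod·cosφ = +0.16794 m/s.
|V_P| = √(V_Px² + V_Py²) = 1.0041 m/s.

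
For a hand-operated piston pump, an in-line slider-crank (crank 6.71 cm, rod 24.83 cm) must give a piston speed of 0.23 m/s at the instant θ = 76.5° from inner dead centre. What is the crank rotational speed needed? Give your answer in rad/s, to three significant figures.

3.31

For an in-line slider-crank, |v_piston| = rω|sinθ|·[1 + r cosθ/√(L² − r² sin²θ)].
With r = 0.0671 m, L = 0.2483 m, θ = 76.5°: the bracketed kinematic factor |dx/dθ| = 0.069512 m.
ω = v/|dx/dθ| = 0.23/0.069512 = 3.3088 rad/s.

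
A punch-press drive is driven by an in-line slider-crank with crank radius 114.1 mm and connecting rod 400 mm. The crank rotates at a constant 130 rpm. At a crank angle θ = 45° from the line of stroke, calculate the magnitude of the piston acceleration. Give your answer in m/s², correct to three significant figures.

ω = 2π·130/60 = 13.61 rad/s
x(θ) = r cosθ + √(L² − r² sin²θ); with ω constant, a = ω²·d²x/dθ².
d²x/dθ² = −r cosθ − r²(cos2θ)/√u − r⁴ sin²2θ/(4u^{3/2}),  u = L² − r² sin²θ = 0.153491 m².
Substituting r = 0.1141 m, L = 0.4 m, θ = 45°: d²x/dθ² = -0.081386 m.
a = ω²·d²x/dθ² = (13.61)²·(-0.081386) = -15.083 m/s²;  |a| = 15.083 m/s².

15.1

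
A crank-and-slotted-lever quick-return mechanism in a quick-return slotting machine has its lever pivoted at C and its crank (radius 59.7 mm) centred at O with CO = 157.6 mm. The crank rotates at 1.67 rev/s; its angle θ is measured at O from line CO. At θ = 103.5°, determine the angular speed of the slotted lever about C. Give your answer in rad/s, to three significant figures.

ω = 10.49 rad/s (from 1.67 rev/s).
Crank pin A relative to C: A = (d + r cosθ, r sinθ); lever angle φ = atan2(r sinθ, d + r cosθ).
Differentiating tanφ: φ̇ = rω(d cosθ + r)/(d² + r² + 2dr cosθ).
d² + r² + 2dr cosθ = |CA|² = 0.024009 m²;  d cosθ + r = +0.022909 m.
|ω_lever| = |0.0597·10.49·+0.022909| / 0.024009 = 0.59773 rad/s.

0.598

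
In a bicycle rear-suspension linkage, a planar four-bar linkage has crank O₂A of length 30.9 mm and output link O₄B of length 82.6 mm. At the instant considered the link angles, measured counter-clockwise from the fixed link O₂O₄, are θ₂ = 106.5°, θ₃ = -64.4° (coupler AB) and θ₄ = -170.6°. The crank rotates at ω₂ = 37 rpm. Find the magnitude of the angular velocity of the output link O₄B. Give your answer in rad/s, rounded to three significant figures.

ω₂ = 3.875 rad/s (from 37 rpm).
Differentiating the loop-closure r₂e^{iθ₂}+r₃e^{iθ₃}=r₁+r₄e^{iθ₄} gives r₂ω₂e^{iθ₂}+r₃ω₃e^{iθ₃}=r₄ω₄e^{iθ₄}.
Eliminating the other unknown: ω₄ = r₂ω₂ sin(θ₂−θ₃) / [r₄ sin(θ₄−θ₃)].
Numerator sine = +0.15816; denominator sine = -0.96029.
Result = 0.0309·3.875·(+0.15816) / (0.0826·(-0.96029)) = -0.23872 rad/s; magnitude 0.23872 rad/s.

0.239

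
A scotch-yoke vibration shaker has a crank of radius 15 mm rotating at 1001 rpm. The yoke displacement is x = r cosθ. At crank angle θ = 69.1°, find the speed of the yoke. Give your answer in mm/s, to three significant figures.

ω = 104.8 rad/s (from 1001 rpm).
x = r cosθ ⇒ ẋ = −rω sinθ.
|v| = rω|sinθ| = 0.015·104.8·|sin 69.1°| = 1.4689 m/s = 1468.9 mm/s.

1470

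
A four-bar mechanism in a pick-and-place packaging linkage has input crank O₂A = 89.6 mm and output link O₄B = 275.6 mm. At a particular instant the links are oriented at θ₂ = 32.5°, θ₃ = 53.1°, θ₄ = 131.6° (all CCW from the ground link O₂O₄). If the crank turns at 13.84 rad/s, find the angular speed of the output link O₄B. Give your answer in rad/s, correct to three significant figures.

ω₂ = 13.84 rad/s
Differentiating the loop-closure r₂e^{iθ₂}+r₃e^{iθ₃}=r₁+r₄e^{iθ₄} gives r₂ω₂e^{iθ₂}+r₃ω₃e^{iθ₃}=r₄ω₄e^{iθ₄}.
Eliminating the other unknown: ω₄ = r₂ω₂ sin(θ₂−θ₃) / [r₄ sin(θ₄−θ₃)].
Numerator sine = -0.35184; denominator sine = +0.97992.
Result = 0.0896·13.84·(-0.35184) / (0.2756·(+0.97992)) = -1.6155 rad/s; magnitude 1.6155 rad/s.

1.62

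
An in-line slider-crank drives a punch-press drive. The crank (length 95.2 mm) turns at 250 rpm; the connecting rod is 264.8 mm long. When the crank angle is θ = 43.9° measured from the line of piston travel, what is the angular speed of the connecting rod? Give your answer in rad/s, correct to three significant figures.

ω = 26.18 rad/s (converted from 250 rpm).
The rod makes angle φ with the slider axis where L sinφ = r sinθ; differentiating, L cosφ·φ̇ = r ω cosθ.
L cosφ = √(L² − r² sin²θ) = 0.25644 m.
|ω_rod| = r ω |cosθ| / √(L² − r² sin²θ) = 0.0952·26.18·0.72055/0.25644 = 7.003 rad/s.

7.00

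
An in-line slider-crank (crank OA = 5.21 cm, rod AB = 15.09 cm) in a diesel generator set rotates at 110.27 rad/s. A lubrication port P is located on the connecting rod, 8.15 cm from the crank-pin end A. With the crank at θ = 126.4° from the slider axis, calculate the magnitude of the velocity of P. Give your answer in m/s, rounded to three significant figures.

4.38

ω = 110.3 rad/s.  Crank-pin speed |V_A| = rω = 5.7451 m/s, perpendicular to OA.
Rod angle: sinφ = −(r/L) sinθ ⇒ φ = -16.135°; ω_rod = −rω cosθ/√(L²−r²sin²θ) = +23.519 rad/s.
V_P = V_A + ω_rod × AP, with AP = 0.0815 m along the rod.
Components: V_Px = −rω sinθ − a·ω_rod·sinφ = -4.0915 m/s;  V_Py = rω cosθ + a·ω_rod·cosφ = -1.5679 m/s.
|V_P| = √(V_Px² + V_Py²) = 4.3816 m/s.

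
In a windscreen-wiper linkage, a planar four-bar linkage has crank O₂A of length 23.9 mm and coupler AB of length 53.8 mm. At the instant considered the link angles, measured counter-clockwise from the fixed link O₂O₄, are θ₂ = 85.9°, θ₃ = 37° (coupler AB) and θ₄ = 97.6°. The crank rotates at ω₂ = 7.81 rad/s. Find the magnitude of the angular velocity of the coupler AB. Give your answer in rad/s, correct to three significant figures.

0.808

ω₂ = 7.81 rad/s
Differentiating the loop-closure r₂e^{iθ₂}+r₃e^{iθ₃}=r₁+r₄e^{iθ₄} gives r₂ω₂e^{iθ₂}+r₃ω₃e^{iθ₃}=r₄ω₄e^{iθ₄}.
Eliminating the other unknown: ω₃ = r₂ω₂ sin(θ₄−θ₂) / [r₃ sin(θ₃−θ₄)].
Numerator sine = +0.20279; denominator sine = -0.87121.
Result = 0.0239·7.81·(+0.20279) / (0.0538·(-0.87121)) = -0.80757 rad/s; magnitude 0.80757 rad/s.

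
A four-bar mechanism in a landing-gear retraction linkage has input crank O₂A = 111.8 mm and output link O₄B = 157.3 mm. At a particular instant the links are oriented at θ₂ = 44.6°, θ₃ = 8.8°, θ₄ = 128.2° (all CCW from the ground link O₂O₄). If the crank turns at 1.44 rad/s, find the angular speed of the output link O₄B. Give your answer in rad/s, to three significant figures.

0.687

ω₂ = 1.44 rad/s
Differentiating the loop-closure r₂e^{iθ₂}+r₃e^{iθ₃}=r₁+r₄e^{iθ₄} gives r₂ω₂e^{iθ₂}+r₃ω₃e^{iθ₃}=r₄ω₄e^{iθ₄}.
Eliminating the other unknown: ω₄ = r₂ω₂ sin(θ₂−θ₃) / [r₄ sin(θ₄−θ₃)].
Numerator sine = +0.58496; denominator sine = +0.87121.
Result = 0.1118·1.44·(+0.58496) / (0.1573·(+0.87121)) = +0.68719 rad/s; magnitude 0.68719 rad/s.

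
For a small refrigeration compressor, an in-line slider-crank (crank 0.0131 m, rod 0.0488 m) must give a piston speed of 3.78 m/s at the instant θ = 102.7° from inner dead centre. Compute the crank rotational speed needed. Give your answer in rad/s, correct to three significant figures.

315

For an in-line slider-crank, |v_piston| = rω|sinθ|·[1 + r cosθ/√(L² − r² sin²θ)].
With r = 0.0131 m, L = 0.0488 m, θ = 102.7°: the bracketed kinematic factor |dx/dθ| = 0.011998 m.
ω = v/|dx/dθ| = 3.78/0.011998 = 315.05 rad/s.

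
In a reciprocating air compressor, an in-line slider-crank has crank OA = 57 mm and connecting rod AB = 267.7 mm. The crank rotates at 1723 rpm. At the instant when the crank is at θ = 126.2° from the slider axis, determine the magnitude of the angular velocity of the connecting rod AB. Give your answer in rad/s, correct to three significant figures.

23.0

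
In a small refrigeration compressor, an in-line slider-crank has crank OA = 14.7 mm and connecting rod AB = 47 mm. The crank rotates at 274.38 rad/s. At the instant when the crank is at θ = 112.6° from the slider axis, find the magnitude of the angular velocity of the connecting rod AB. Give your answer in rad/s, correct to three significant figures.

34.4

ω = 274.4 rad/s
The rod makes angle φ with the slider axis where L sinφ = r sinθ; differentiating, L cosφ·φ̇ = r ω cosθ.
L cosφ = √(L² − r² sin²θ) = 0.044998 m.
|ω_rod| = r ω |cosθ| / √(L² − r² sin²θ) = 0.0147·274.4·0.38430/0.044998 = 34.446 rad/s.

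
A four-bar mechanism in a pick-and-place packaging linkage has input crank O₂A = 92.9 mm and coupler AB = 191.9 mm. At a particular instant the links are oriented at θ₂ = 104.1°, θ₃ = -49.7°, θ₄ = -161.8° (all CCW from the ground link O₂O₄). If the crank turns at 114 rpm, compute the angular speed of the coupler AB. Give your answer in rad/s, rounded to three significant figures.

6.22

ω₂ = 11.94 rad/s (from 114 rpm).
Differentiating the loop-closure r₂e^{iθ₂}+r₃e^{iθ₃}=r₁+r₄e^{iθ₄} gives r₂ω₂e^{iθ₂}+r₃ω₃e^{iθ₃}=r₄ω₄e^{iθ₄}.
Eliminating the other unknown: ω₃ = r₂ω₂ sin(θ₄−θ₂) / [r₃ sin(θ₃−θ₄)].
Numerator sine = +0.99744; denominator sine = +0.92653.
Result = 0.0929·11.94·(+0.99744) / (0.1919·(+0.92653)) = +6.2216 rad/s; magnitude 6.2216 rad/s.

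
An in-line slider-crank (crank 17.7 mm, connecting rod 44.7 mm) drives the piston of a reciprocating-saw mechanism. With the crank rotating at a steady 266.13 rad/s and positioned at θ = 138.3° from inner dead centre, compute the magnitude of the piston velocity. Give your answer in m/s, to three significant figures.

ω = 266.1 rad/s
For an in-line slider-crank, x = r cosθ + √(L² − r² sin²θ), so v = −rω sinθ·[1 + r cosθ/√(L² − r² sin²θ)].
With r = 0.0177 m, L = 0.0447 m, θ = 138.3°: √(L² − r² sin²θ) = 0.043121 m.
v = −0.0177·266.1·0.66523·[1 + 0.0177·-0.74664/0.043121] = -2.1732 m/s.
|v| = 2.1732 m/s.

2.17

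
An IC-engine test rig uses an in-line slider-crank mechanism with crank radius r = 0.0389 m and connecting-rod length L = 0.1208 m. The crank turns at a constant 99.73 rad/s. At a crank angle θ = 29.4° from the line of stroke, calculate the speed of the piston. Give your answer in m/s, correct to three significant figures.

ω = 99.73 rad/s
For an in-line slider-crank, x = r cosθ + √(L² − r² sin²θ), so v = −rω sinθ·[1 + r cosθ/√(L² − r² sin²θ)].
With r = 0.0389 m, L = 0.1208 m, θ = 29.4°: √(L² − r² sin²θ) = 0.11928 m.
v = −0.0389·99.73·0.49090·[1 + 0.0389·0.87121/0.11928] = -2.4456 m/s.
|v| = 2.4456 m/s.

2.45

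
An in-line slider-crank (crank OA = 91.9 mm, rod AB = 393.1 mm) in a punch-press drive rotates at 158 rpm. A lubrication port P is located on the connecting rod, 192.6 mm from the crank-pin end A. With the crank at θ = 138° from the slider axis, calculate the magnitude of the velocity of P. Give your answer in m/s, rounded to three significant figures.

ω = 16.55 rad/s.  Crank-pin speed |V_A| = rω = 1.5206 m/s, perpendicular to OA.
Rod angle: sinφ = −(r/L) sinθ ⇒ φ = -9.000°; ω_rod = −rω cosθ/√(L²−r²sin²θ) = +2.9104 rad/s.
V_P = V_A + ω_rod × AP, with AP = 0.1926 m along the rod.
Components: V_Px = −rω sinθ − a·ω_rod·sinφ = -0.92976 m/s;  V_Py = rω cosθ + a·ω_rod·cosφ = -0.57635 m/s.
|V_P| = √(V_Px² + V_Py²) = 1.0939 m/s.

1.09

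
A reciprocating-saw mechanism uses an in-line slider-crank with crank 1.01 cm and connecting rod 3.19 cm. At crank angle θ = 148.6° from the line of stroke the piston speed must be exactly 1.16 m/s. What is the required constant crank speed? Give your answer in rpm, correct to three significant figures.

2900

For an in-line slider-crank, |v_piston| = rω|sinθ|·[1 + r cosθ/√(L² − r² sin²θ)].
With r = 0.0101 m, L = 0.0319 m, θ = 148.6°: the bracketed kinematic factor |dx/dθ| = 0.0038204 m.
ω = v/|dx/dθ| = 1.16/0.0038204 = 303.64 rad/s.
N = 60ω/(2π) = 2899.5 rpm.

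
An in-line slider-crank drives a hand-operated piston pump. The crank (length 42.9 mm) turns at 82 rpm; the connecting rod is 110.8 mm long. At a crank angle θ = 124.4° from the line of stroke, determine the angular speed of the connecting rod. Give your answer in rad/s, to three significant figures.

1.98

ω = 8.587 rad/s (converted from 82 rpm).
The rod makes angle φ with the slider axis where L sinφ = r sinθ; differentiating, L cosφ·φ̇ = r ω cosθ.
L cosφ = √(L² − r² sin²θ) = 0.10499 m.
|ω_rod| = r ω |cosθ| / √(L² − r² sin²θ) = 0.0429·8.587·0.56497/0.10499 = 1.9823 rad/s.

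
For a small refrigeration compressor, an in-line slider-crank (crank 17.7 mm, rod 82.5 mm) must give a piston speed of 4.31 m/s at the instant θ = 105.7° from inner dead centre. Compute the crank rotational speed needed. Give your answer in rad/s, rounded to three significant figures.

For an in-line slider-crank, |v_piston| = rω|sinθ|·[1 + r cosθ/√(L² − r² sin²θ)].
With r = 0.0177 m, L = 0.0825 m, θ = 105.7°: the bracketed kinematic factor |dx/dθ| = 0.016029 m.
ω = v/|dx/dθ| = 4.31/0.016029 = 268.89 rad/s.

269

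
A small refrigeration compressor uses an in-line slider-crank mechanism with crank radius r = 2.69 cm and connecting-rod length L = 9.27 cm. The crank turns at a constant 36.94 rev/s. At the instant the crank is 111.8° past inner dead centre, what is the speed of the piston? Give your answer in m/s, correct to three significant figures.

5.15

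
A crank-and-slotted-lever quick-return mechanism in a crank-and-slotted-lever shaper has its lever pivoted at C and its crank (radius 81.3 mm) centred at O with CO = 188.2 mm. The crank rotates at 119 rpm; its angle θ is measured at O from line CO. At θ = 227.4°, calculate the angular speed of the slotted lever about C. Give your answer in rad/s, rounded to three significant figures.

2.19

ω = 12.46 rad/s (from 119 rpm).
Crank pin A relative to C: A = (d + r cosθ, r sinθ); lever angle φ = atan2(r sinθ, d + r cosθ).
Differentiating tanφ: φ̇ = rω(d cosθ + r)/(d² + r² + 2dr cosθ).
d² + r² + 2dr cosθ = |CA|² = 0.0213156 m²;  d cosθ + r = -0.046088 m.
|ω_lever| = |0.0813·12.46·-0.046088| / 0.0213156 = 2.1906 rad/s.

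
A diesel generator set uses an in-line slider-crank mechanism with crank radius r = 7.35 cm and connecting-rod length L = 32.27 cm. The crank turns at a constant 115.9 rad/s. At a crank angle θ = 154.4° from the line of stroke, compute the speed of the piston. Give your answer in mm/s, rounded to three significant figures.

2920

ω = 115.9 rad/s
For an in-line slider-crank, x = r cosθ + √(L² − r² sin²θ), so v = −rω sinθ·[1 + r cosθ/√(L² − r² sin²θ)].
With r = 0.0735 m, L = 0.3227 m, θ = 154.4°: √(L² − r² sin²θ) = 0.32113 m.
v = −0.0735·115.9·0.43209·[1 + 0.0735·-0.90183/0.32113] = -2.921 m/s.
|v| = 2.921 m/s = 2921 mm/s.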